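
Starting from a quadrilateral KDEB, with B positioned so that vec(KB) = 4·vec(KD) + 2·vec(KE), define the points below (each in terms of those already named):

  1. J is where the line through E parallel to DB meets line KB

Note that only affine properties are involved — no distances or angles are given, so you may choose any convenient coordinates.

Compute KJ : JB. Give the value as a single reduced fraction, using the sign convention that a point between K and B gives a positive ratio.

KJ:JB = -3/5

Choose coordinates K = (0, 0), D = (1, 0), E = (0, 1), B = (4, 2).
1. J is where the line through E parallel to DB meets line KB ⇒ J = (-6, -3)
J = K + t·(B−K) with t = -3/2, so KJ:JB = t:(1−t) = -3/2:5/2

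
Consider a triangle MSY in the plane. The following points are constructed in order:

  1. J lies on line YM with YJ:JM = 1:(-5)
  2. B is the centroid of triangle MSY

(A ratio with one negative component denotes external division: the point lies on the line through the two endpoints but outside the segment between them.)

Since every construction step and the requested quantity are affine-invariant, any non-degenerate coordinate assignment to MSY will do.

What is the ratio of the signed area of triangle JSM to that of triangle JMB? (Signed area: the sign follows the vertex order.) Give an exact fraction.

Assign M = (0, 0), S = (1, 0), Y = (0, 1) — the answer is frame-independent, so this choice is without loss of generality.
1. J lies on line YM with YJ:JM = 1:(-5) ⇒ J = (0, 5/4)
2. B is the centroid of triangle MSY ⇒ B = (1/3, 1/3)
2·[JSM] = -5/4, 2·[JMB] = 5/12
[JSM]:[JMB] = -5/4:5/12 = -3

[JSM]:[JMB] = -3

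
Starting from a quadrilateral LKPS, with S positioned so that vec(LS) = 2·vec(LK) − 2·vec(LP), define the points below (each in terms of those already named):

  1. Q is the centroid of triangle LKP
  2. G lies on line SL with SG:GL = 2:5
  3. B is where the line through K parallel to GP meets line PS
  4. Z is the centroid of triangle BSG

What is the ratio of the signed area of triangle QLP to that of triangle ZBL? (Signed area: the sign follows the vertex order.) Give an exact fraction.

[QLP]:[ZBL] = 7/18

Choose coordinates L = (0, 0), K = (1, 0), P = (0, 1), S = (2, -2).
1. Q is the centroid of triangle LKP ⇒ Q = (1/3, 1/3)
2. G lies on line SL with SG:GL = 2:5 ⇒ G = (10/7, -10/7)
3. B is where the line through K parallel to GP meets line PS ⇒ B = (7/2, -17/4)
4. Z is the centroid of triangle BSG ⇒ Z = (97/42, -215/84)
2·[QLP] = -1/3, 2·[ZBL] = -6/7
[QLP]:[ZBL] = -1/3:-6/7 = 7/18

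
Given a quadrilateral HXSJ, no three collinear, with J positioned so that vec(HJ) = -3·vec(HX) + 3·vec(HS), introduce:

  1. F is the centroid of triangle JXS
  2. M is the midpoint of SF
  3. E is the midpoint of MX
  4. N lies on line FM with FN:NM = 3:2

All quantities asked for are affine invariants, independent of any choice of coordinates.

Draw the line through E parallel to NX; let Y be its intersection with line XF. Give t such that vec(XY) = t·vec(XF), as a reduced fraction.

t = -1/3

Work in coordinates with H = (0, 0), X = (1, 0), S = (0, 1), J = (-3, 3).
1. F is the centroid of triangle JXS ⇒ F = (-2/3, 4/3)
2. M is the midpoint of SF ⇒ M = (-1/3, 7/6)
3. E is the midpoint of MX ⇒ E = (1/3, 7/12)
4. N lies on line FM with FN:NM = 3:2 ⇒ N = (-7/15, 37/30)
through E parallel to NX: direction (22/15, -37/30); meets XF at Y = (14/9, -4/9)
Y = X + t·(F−X) with t = -1/3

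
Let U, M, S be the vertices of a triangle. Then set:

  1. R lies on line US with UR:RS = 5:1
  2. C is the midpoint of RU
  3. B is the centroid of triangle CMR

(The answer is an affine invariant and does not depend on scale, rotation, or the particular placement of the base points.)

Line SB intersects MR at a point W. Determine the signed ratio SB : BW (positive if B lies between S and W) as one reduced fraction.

SB:BW = -11/5

Set U = (0, 0), M = (1, 0), S = (0, 1); any affine frame gives the same invariant.
1. R lies on line US with UR:RS = 5:1 ⇒ R = (0, 5/6)
2. C is the midpoint of RU ⇒ C = (0, 5/12)
3. B is the centroid of triangle CMR ⇒ B = (1/3, 5/12)
line SB meets MR at W = (2/11, 15/22)
B = S + t·(W−S) with t = 11/6, so SB:BW = 11/6:-5/6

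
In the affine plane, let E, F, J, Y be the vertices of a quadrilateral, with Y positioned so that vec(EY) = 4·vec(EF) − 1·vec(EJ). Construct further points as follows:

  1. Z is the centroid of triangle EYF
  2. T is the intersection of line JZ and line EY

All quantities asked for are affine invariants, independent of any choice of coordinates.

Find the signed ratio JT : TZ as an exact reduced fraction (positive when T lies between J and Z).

JT:TZ = -12

Assign E = (0, 0), F = (1, 0), J = (0, 1), Y = (4, -1) — the answer is frame-independent, so this choice is without loss of generality.
1. Z is the centroid of triangle EYF ⇒ Z = (5/3, -1/3)
2. T is the intersection of line JZ and line EY ⇒ T = (20/11, -5/11)
T = J + t·(Z−J) with t = 12/11, so JT:TZ = t:(1−t) = 12/11:-1/11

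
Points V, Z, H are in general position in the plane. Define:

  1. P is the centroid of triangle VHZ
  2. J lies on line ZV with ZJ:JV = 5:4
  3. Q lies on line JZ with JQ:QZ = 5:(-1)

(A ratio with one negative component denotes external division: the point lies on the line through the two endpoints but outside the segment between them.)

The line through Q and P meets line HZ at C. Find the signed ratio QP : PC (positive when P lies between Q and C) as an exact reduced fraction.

Set V = (0, 0), Z = (1, 0), H = (0, 1); any affine frame gives the same invariant.
1. P is the centroid of triangle VHZ ⇒ P = (1/3, 1/3)
2. J lies on line ZV with ZJ:JV = 5:4 ⇒ J = (4/9, 0)
3. Q lies on line JZ with JQ:QZ = 5:(-1) ⇒ Q = (41/36, 0)
line QP meets HZ at C = (46/51, 5/51)
P = Q + t·(C−Q) with t = 17/5, so QP:PC = 17/5:-12/5

QP:PC = -17/12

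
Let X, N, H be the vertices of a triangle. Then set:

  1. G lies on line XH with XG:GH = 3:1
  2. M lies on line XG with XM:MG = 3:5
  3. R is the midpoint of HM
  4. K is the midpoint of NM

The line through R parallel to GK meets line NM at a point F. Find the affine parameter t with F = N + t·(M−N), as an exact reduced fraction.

Assign X = (0, 0), N = (1, 0), H = (0, 1) — the answer is frame-independent, so this choice is without loss of generality.
1. G lies on line XH with XG:GH = 3:1 ⇒ G = (0, 3/4)
2. M lies on line XG with XM:MG = 3:5 ⇒ M = (0, 9/32)
3. R is the midpoint of HM ⇒ R = (0, 41/64)
4. K is the midpoint of NM ⇒ K = (1/2, 9/64)
through R parallel to GK: direction (1/2, -39/64); meets NM at F = (23/60, 111/640)
F = N + t·(M−N) with t = 37/60

t = 37/60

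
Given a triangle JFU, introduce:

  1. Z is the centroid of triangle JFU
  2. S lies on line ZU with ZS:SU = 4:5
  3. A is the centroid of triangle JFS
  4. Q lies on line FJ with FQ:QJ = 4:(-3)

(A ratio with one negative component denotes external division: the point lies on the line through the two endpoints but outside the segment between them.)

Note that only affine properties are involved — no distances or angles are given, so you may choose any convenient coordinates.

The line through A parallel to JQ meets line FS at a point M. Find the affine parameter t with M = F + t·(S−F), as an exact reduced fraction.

Assign J = (0, 0), F = (1, 0), U = (0, 1) — the answer is frame-independent, so this choice is without loss of generality.
1. Z is the centroid of triangle JFU ⇒ Z = (1/3, 1/3)
2. S lies on line ZU with ZS:SU = 4:5 ⇒ S = (5/27, 17/27)
3. A is the centroid of triangle JFS ⇒ A = (32/81, 17/81)
4. Q lies on line FJ with FQ:QJ = 4:(-3) ⇒ Q = (-3, 0)
through A parallel to JQ: direction (-3, 0); meets FS at M = (59/81, 17/81)
M = F + t·(S−F) with t = 1/3

t = 1/3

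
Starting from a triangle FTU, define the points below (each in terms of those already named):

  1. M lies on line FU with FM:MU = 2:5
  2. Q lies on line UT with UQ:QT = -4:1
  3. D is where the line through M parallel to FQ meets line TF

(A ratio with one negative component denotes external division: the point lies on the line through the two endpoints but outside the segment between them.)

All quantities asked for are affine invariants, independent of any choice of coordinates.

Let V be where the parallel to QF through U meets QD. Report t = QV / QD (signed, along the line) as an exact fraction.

Assign F = (0, 0), T = (1, 0), U = (0, 1) — the answer is frame-independent, so this choice is without loss of generality.
1. M lies on line FU with FM:MU = 2:5 ⇒ M = (0, 2/7)
2. Q lies on line UT with UQ:QT = -4:1 ⇒ Q = (4/3, -1/3)
3. D is where the line through M parallel to FQ meets line TF ⇒ D = (8/7, 0)
through U parallel to QF: direction (-4/3, 1/3); meets QD at V = (2/3, 5/6)
V = Q + t·(D−Q) with t = 7/2

t = 7/2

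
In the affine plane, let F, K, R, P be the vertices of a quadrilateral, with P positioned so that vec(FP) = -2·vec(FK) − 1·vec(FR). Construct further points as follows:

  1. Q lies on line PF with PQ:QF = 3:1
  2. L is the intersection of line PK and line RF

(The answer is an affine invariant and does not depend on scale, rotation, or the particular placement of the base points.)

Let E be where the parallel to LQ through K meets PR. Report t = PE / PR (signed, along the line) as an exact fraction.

t = 9/14

Choose coordinates F = (0, 0), K = (1, 0), R = (0, 1), P = (-2, -1).
1. Q lies on line PF with PQ:QF = 3:1 ⇒ Q = (-1/2, -1/4)
2. L is the intersection of line PK and line RF ⇒ L = (0, -1/3)
through K parallel to LQ: direction (-1/2, 1/12); meets PR at E = (-5/7, 2/7)
E = P + t·(R−P) with t = 9/14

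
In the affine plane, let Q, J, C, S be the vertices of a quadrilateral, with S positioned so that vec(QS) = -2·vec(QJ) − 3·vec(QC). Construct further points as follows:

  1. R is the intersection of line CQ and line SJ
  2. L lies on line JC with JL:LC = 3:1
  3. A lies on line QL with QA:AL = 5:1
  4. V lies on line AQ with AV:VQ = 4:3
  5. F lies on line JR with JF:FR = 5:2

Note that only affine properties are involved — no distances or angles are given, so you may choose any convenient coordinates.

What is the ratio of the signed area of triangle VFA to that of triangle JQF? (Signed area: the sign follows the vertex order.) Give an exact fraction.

Work in coordinates with Q = (0, 0), J = (1, 0), C = (0, 1), S = (-2, -3).
1. R is the intersection of line CQ and line SJ ⇒ R = (0, -1)
2. L lies on line JC with JL:LC = 3:1 ⇒ L = (1/4, 3/4)
3. A lies on line QL with QA:AL = 5:1 ⇒ A = (5/24, 5/8)
4. V lies on line AQ with AV:VQ = 4:3 ⇒ V = (5/56, 15/56)
5. F lies on line JR with JF:FR = 5:2 ⇒ F = (2/7, -5/7)
2·[VFA] = 55/294, 2·[JQF] = 5/7
[VFA]:[JQF] = 55/294:5/7 = 11/42

[VFA]:[JQF] = 11/42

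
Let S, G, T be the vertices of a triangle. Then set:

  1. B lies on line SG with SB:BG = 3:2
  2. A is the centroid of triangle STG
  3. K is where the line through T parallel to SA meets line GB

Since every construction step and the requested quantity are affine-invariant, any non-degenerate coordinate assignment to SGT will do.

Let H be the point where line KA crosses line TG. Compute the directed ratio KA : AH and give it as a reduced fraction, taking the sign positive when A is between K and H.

Set S = (0, 0), G = (1, 0), T = (0, 1); any affine frame gives the same invariant.
1. B lies on line SG with SB:BG = 3:2 ⇒ B = (3/5, 0)
2. A is the centroid of triangle STG ⇒ A = (1/3, 1/3)
3. K is where the line through T parallel to SA meets line GB ⇒ K = (-1, 0)
line KA meets TG at H = (3/5, 2/5)
A = K + t·(H−K) with t = 5/6, so KA:AH = 5/6:1/6

KA:AH = 5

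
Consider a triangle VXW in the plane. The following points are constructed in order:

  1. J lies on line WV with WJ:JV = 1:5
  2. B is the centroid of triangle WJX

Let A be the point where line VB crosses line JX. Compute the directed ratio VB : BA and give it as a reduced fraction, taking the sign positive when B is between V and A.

VB:BA = -16

Assign V = (0, 0), X = (1, 0), W = (0, 1) — the answer is frame-independent, so this choice is without loss of generality.
1. J lies on line WV with WJ:JV = 1:5 ⇒ J = (0, 5/6)
2. B is the centroid of triangle WJX ⇒ B = (1/3, 11/18)
line VB meets JX at A = (5/16, 55/96)
B = V + t·(A−V) with t = 16/15, so VB:BA = 16/15:-1/15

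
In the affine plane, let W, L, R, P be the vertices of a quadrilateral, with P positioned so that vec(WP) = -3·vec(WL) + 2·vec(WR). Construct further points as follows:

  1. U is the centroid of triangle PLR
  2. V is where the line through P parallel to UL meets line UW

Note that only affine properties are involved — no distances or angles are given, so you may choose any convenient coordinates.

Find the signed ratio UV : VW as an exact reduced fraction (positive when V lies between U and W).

UV:VW = 2

Assign W = (0, 0), L = (1, 0), R = (0, 1), P = (-3, 2) — the answer is frame-independent, so this choice is without loss of generality.
1. U is the centroid of triangle PLR ⇒ U = (-2/3, 1)
2. V is where the line through P parallel to UL meets line UW ⇒ V = (-2/9, 1/3)
V = U + t·(W−U) with t = 2/3, so UV:VW = t:(1−t) = 2/3:1/3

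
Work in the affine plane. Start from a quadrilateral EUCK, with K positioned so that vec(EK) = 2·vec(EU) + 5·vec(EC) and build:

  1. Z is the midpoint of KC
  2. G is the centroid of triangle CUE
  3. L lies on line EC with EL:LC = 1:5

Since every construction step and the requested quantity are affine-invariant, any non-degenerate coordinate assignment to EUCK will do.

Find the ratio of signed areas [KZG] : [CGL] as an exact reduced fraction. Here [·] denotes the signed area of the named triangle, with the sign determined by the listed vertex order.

Assign E = (0, 0), U = (1, 0), C = (0, 1), K = (2, 5) — the answer is frame-independent, so this choice is without loss of generality.
1. Z is the midpoint of KC ⇒ Z = (1, 3)
2. G is the centroid of triangle CUE ⇒ G = (1/3, 1/3)
3. L lies on line EC with EL:LC = 1:5 ⇒ L = (0, 1/6)
2·[KZG] = 4/3, 2·[CGL] = -5/18
[KZG]:[CGL] = 4/3:-5/18 = -24/5

[KZG]:[CGL] = -24/5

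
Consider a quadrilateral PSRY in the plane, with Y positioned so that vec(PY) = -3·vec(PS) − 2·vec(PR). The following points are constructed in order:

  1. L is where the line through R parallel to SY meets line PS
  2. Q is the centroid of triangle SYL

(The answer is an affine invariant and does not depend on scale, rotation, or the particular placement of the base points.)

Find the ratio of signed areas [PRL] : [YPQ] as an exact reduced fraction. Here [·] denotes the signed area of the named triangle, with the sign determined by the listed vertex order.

Assign P = (0, 0), S = (1, 0), R = (0, 1), Y = (-3, -2) — the answer is frame-independent, so this choice is without loss of generality.
1. L is where the line through R parallel to SY meets line PS ⇒ L = (-2, 0)
2. Q is the centroid of triangle SYL ⇒ Q = (-4/3, -2/3)
2·[PRL] = 2, 2·[YPQ] = 2/3
[PRL]:[YPQ] = 2:2/3 = 3

[PRL]:[YPQ] = 3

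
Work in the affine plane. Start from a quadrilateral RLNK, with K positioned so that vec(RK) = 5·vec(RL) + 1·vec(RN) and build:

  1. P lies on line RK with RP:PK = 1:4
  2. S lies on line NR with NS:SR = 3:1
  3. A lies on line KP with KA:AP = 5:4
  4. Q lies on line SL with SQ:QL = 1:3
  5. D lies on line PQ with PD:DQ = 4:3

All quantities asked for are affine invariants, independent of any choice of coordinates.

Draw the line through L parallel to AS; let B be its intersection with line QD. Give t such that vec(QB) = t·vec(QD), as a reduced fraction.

Choose coordinates R = (0, 0), L = (1, 0), N = (0, 1), K = (5, 1).
1. P lies on line RK with RP:PK = 1:4 ⇒ P = (1, 1/5)
2. S lies on line NR with NS:SR = 3:1 ⇒ S = (0, 1/4)
3. A lies on line KP with KA:AP = 5:4 ⇒ A = (25/9, 5/9)
4. Q lies on line SL with SQ:QL = 1:3 ⇒ Q = (1/4, 3/16)
5. D lies on line PQ with PD:DQ = 4:3 ⇒ D = (4/7, 27/140)
through L parallel to AS: direction (-25/9, -11/36); meets QD at B = (22/7, 33/140)
B = Q + t·(D−Q) with t = 9

t = 9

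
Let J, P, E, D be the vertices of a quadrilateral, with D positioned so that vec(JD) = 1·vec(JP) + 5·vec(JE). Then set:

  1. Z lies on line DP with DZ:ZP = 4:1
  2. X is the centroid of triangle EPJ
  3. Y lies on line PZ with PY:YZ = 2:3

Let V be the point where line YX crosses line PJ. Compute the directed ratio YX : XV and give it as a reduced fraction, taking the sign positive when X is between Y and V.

Choose coordinates J = (0, 0), P = (1, 0), E = (0, 1), D = (1, 5).
1. Z lies on line DP with DZ:ZP = 4:1 ⇒ Z = (1, 1)
2. X is the centroid of triangle EPJ ⇒ X = (1/3, 1/3)
3. Y lies on line PZ with PY:YZ = 2:3 ⇒ Y = (1, 2/5)
line YX meets PJ at V = (-3, 0)
X = Y + t·(V−Y) with t = 1/6, so YX:XV = 1/6:5/6

YX:XV = 1/5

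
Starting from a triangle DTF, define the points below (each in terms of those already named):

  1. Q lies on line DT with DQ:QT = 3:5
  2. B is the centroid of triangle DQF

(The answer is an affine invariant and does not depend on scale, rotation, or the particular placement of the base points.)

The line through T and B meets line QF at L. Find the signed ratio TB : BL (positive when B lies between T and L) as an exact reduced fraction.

TB:BL = -6

Work in coordinates with D = (0, 0), T = (1, 0), F = (0, 1).
1. Q lies on line DT with DQ:QT = 3:5 ⇒ Q = (3/8, 0)
2. B is the centroid of triangle DQF ⇒ B = (1/8, 1/3)
line TB meets QF at L = (13/48, 5/18)
B = T + t·(L−T) with t = 6/5, so TB:BL = 6/5:-1/5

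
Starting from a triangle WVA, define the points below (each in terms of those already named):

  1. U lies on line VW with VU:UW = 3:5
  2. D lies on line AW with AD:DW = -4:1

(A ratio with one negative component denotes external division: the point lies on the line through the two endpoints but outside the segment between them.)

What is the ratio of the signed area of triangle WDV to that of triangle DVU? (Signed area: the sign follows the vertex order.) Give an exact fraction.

Work in coordinates with W = (0, 0), V = (1, 0), A = (0, 1).
1. U lies on line VW with VU:UW = 3:5 ⇒ U = (5/8, 0)
2. D lies on line AW with AD:DW = -4:1 ⇒ D = (0, -1/3)
2·[WDV] = 1/3, 2·[DVU] = 1/8
[WDV]:[DVU] = 1/3:1/8 = 8/3

[WDV]:[DVU] = 8/3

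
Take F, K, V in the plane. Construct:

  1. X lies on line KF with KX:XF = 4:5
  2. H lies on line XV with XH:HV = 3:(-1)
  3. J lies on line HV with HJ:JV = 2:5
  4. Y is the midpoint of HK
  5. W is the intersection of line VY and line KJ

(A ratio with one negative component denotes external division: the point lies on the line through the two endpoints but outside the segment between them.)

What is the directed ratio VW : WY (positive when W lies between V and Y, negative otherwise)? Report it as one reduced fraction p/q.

Set F = (0, 0), K = (1, 0), V = (0, 1); any affine frame gives the same invariant.
1. X lies on line KF with KX:XF = 4:5 ⇒ X = (5/9, 0)
2. H lies on line XV with XH:HV = 3:(-1) ⇒ H = (-5/18, 3/2)
3. J lies on line HV with HJ:JV = 2:5 ⇒ J = (-25/126, 19/14)
4. Y is the midpoint of HK ⇒ Y = (13/36, 3/4)
5. W is the intersection of line VY and line KJ ⇒ W = (65/216, 19/24)
W = V + t·(Y−V) with t = 5/6, so VW:WY = t:(1−t) = 5/6:1/6

VW:WY = 5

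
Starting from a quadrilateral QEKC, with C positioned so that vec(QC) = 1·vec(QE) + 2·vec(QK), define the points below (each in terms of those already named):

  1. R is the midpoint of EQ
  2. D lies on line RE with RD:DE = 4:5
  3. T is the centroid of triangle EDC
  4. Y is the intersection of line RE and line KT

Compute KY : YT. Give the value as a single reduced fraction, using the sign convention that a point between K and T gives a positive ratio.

Work in coordinates with Q = (0, 0), E = (1, 0), K = (0, 1), C = (1, 2).
1. R is the midpoint of EQ ⇒ R = (1/2, 0)
2. D lies on line RE with RD:DE = 4:5 ⇒ D = (13/18, 0)
3. T is the centroid of triangle EDC ⇒ T = (49/54, 2/3)
4. Y is the intersection of line RE and line KT ⇒ Y = (49/18, 0)
Y = K + t·(T−K) with t = 3, so KY:YT = t:(1−t) = 3:-2

KY:YT = -3/2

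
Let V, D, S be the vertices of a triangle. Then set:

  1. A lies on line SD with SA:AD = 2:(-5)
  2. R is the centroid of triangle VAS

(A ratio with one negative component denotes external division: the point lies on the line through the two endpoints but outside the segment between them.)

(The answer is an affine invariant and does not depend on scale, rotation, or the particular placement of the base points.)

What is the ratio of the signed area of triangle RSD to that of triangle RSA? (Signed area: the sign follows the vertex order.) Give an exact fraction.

[RSD]:[RSA] = -3/2

Assign V = (0, 0), D = (1, 0), S = (0, 1) — the answer is frame-independent, so this choice is without loss of generality.
1. A lies on line SD with SA:AD = 2:(-5) ⇒ A = (-2/3, 5/3)
2. R is the centroid of triangle VAS ⇒ R = (-2/9, 8/9)
2·[RSD] = -1/3, 2·[RSA] = 2/9
[RSD]:[RSA] = -1/3:2/9 = -3/2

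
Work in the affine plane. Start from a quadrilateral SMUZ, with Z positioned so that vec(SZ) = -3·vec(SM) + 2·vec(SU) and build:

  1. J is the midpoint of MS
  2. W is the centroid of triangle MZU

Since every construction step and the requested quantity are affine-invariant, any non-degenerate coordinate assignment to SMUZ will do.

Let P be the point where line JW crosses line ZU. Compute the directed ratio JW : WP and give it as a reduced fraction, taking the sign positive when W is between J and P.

JW:WP = 11/4

Work in coordinates with S = (0, 0), M = (1, 0), U = (0, 1), Z = (-3, 2).
1. J is the midpoint of MS ⇒ J = (1/2, 0)
2. W is the centroid of triangle MZU ⇒ W = (-2/3, 1)
line JW meets ZU at P = (-12/11, 15/11)
W = J + t·(P−J) with t = 11/15, so JW:WP = 11/15:4/15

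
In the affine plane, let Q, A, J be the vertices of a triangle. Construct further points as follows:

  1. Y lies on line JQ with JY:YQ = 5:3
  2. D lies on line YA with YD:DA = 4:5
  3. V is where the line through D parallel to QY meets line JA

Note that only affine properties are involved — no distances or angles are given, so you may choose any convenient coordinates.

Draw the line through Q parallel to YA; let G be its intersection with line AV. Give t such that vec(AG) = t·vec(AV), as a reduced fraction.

Assign Q = (0, 0), A = (1, 0), J = (0, 1) — the answer is frame-independent, so this choice is without loss of generality.
1. Y lies on line JQ with JY:YQ = 5:3 ⇒ Y = (0, 3/8)
2. D lies on line YA with YD:DA = 4:5 ⇒ D = (4/9, 5/24)
3. V is where the line through D parallel to QY meets line JA ⇒ V = (4/9, 5/9)
through Q parallel to YA: direction (1, -3/8); meets AV at G = (8/5, -3/5)
G = A + t·(V−A) with t = -27/25

t = -27/25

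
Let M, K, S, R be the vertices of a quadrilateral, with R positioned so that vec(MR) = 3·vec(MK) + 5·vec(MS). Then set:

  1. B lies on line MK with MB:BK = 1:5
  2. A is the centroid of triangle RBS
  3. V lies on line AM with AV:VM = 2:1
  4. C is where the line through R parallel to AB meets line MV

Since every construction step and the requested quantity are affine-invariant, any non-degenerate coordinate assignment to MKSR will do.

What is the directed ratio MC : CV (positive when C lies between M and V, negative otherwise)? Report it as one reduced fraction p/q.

Assign M = (0, 0), K = (1, 0), S = (0, 1), R = (3, 5) — the answer is frame-independent, so this choice is without loss of generality.
1. B lies on line MK with MB:BK = 1:5 ⇒ B = (1/6, 0)
2. A is the centroid of triangle RBS ⇒ A = (19/18, 2)
3. V lies on line AM with AV:VM = 2:1 ⇒ V = (19/54, 2/3)
4. C is where the line through R parallel to AB meets line MV ⇒ C = (133/27, 28/3)
C = M + t·(V−M) with t = 14, so MC:CV = t:(1−t) = 14:-13

MC:CV = -14/13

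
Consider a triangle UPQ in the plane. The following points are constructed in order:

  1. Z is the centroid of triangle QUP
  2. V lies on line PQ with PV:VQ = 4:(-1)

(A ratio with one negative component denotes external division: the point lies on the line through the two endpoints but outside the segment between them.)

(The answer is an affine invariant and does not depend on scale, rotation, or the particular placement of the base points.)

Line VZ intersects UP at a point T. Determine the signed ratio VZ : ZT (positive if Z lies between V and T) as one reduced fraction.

Choose coordinates U = (0, 0), P = (1, 0), Q = (0, 1).
1. Z is the centroid of triangle QUP ⇒ Z = (1/3, 1/3)
2. V lies on line PQ with PV:VQ = 4:(-1) ⇒ V = (-1/3, 4/3)
line VZ meets UP at T = (5/9, 0)
Z = V + t·(T−V) with t = 3/4, so VZ:ZT = 3/4:1/4

VZ:ZT = 3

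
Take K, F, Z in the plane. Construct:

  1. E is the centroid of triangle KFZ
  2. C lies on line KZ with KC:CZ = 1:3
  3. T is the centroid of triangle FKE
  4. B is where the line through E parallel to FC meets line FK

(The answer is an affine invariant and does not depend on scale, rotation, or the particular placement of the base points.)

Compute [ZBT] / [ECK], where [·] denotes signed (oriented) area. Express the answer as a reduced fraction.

Choose coordinates K = (0, 0), F = (1, 0), Z = (0, 1).
1. E is the centroid of triangle KFZ ⇒ E = (1/3, 1/3)
2. C lies on line KZ with KC:CZ = 1:3 ⇒ C = (0, 1/4)
3. T is the centroid of triangle FKE ⇒ T = (4/9, 1/9)
4. B is where the line through E parallel to FC meets line FK ⇒ B = (5/3, 0)
2·[ZBT] = -28/27, 2·[ECK] = 1/12
[ZBT]:[ECK] = -28/27:1/12 = -112/9

[ZBT]:[ECK] = -112/9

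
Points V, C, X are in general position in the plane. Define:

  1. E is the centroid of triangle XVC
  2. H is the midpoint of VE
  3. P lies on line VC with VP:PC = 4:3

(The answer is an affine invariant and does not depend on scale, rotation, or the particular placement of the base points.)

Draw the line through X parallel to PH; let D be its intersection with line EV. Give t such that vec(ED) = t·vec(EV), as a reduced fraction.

t = -9/8

Work in coordinates with V = (0, 0), C = (1, 0), X = (0, 1).
1. E is the centroid of triangle XVC ⇒ E = (1/3, 1/3)
2. H is the midpoint of VE ⇒ H = (1/6, 1/6)
3. P lies on line VC with VP:PC = 4:3 ⇒ P = (4/7, 0)
through X parallel to PH: direction (-17/42, 1/6); meets EV at D = (17/24, 17/24)
D = E + t·(V−E) with t = -9/8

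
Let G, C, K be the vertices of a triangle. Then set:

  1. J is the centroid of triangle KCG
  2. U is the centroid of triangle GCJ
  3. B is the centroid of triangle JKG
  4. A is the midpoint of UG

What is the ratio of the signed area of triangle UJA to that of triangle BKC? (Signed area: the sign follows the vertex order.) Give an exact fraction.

[UJA]:[BKC] = -1/8

Set G = (0, 0), C = (1, 0), K = (0, 1); any affine frame gives the same invariant.
1. J is the centroid of triangle KCG ⇒ J = (1/3, 1/3)
2. U is the centroid of triangle GCJ ⇒ U = (4/9, 1/9)
3. B is the centroid of triangle JKG ⇒ B = (1/9, 4/9)
4. A is the midpoint of UG ⇒ A = (2/9, 1/18)
2·[UJA] = 1/18, 2·[BKC] = -4/9
[UJA]:[BKC] = 1/18:-4/9 = -1/8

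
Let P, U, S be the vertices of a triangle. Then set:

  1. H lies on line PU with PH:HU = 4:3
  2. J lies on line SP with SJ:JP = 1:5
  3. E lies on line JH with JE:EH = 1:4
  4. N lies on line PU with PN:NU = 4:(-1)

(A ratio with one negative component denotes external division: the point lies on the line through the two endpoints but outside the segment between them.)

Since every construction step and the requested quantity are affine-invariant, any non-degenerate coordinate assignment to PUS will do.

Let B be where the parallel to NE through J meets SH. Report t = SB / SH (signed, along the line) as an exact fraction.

t = 8/33

Set P = (0, 0), U = (1, 0), S = (0, 1); any affine frame gives the same invariant.
1. H lies on line PU with PH:HU = 4:3 ⇒ H = (4/7, 0)
2. J lies on line SP with SJ:JP = 1:5 ⇒ J = (0, 5/6)
3. E lies on line JH with JE:EH = 1:4 ⇒ E = (4/35, 2/3)
4. N lies on line PU with PN:NU = 4:(-1) ⇒ N = (4/3, 0)
through J parallel to NE: direction (-128/105, 2/3); meets SH at B = (32/231, 25/33)
B = S + t·(H−S) with t = 8/33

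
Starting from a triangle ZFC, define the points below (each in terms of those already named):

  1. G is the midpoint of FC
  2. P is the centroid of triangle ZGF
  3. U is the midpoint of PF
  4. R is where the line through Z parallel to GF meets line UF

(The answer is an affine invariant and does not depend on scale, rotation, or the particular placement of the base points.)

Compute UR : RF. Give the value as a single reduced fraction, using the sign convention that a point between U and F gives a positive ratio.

Assign Z = (0, 0), F = (1, 0), C = (0, 1) — the answer is frame-independent, so this choice is without loss of generality.
1. G is the midpoint of FC ⇒ G = (1/2, 1/2)
2. P is the centroid of triangle ZGF ⇒ P = (1/2, 1/6)
3. U is the midpoint of PF ⇒ U = (3/4, 1/12)
4. R is where the line through Z parallel to GF meets line UF ⇒ R = (-1/2, 1/2)
R = U + t·(F−U) with t = -5, so UR:RF = t:(1−t) = -5:6

UR:RF = -5/6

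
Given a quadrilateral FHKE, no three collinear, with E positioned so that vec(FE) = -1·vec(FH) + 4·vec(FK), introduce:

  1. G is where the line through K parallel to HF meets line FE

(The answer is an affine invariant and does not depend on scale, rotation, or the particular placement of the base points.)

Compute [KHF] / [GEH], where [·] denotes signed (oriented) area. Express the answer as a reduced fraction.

[KHF]:[GEH] = 1/3

Work in coordinates with F = (0, 0), H = (1, 0), K = (0, 1), E = (-1, 4).
1. G is where the line through K parallel to HF meets line FE ⇒ G = (-1/4, 1)
2·[KHF] = -1, 2·[GEH] = -3
[KHF]:[GEH] = -1:-3 = 1/3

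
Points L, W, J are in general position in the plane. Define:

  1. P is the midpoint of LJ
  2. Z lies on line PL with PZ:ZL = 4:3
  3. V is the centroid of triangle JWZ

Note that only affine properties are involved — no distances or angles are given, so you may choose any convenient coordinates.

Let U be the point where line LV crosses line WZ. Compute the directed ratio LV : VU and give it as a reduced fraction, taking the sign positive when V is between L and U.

LV:VU = -20/11

Set L = (0, 0), W = (1, 0), J = (0, 1); any affine frame gives the same invariant.
1. P is the midpoint of LJ ⇒ P = (0, 1/2)
2. Z lies on line PL with PZ:ZL = 4:3 ⇒ Z = (0, 3/14)
3. V is the centroid of triangle JWZ ⇒ V = (1/3, 17/42)
line LV meets WZ at U = (3/20, 51/280)
V = L + t·(U−L) with t = 20/9, so LV:VU = 20/9:-11/9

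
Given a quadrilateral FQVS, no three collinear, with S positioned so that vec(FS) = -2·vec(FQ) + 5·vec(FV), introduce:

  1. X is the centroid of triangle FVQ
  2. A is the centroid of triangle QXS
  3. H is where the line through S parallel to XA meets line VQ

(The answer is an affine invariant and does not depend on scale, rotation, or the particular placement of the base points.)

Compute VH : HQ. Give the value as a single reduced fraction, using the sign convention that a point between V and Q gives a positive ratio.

Work in coordinates with F = (0, 0), Q = (1, 0), V = (0, 1), S = (-2, 5).
1. X is the centroid of triangle FVQ ⇒ X = (1/3, 1/3)
2. A is the centroid of triangle QXS ⇒ A = (-2/9, 16/9)
3. H is where the line through S parallel to XA meets line VQ ⇒ H = (-3/4, 7/4)
H = V + t·(Q−V) with t = -3/4, so VH:HQ = t:(1−t) = -3/4:7/4

VH:HQ = -3/7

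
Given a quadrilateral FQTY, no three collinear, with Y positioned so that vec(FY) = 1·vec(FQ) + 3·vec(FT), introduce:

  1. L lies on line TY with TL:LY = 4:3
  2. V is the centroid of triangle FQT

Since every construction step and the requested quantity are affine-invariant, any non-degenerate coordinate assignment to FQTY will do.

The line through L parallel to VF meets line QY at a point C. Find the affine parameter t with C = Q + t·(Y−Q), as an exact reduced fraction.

t = 6/7

Assign F = (0, 0), Q = (1, 0), T = (0, 1), Y = (1, 3) — the answer is frame-independent, so this choice is without loss of generality.
1. L lies on line TY with TL:LY = 4:3 ⇒ L = (4/7, 15/7)
2. V is the centroid of triangle FQT ⇒ V = (1/3, 1/3)
through L parallel to VF: direction (-1/3, -1/3); meets QY at C = (1, 18/7)
C = Q + t·(Y−Q) with t = 6/7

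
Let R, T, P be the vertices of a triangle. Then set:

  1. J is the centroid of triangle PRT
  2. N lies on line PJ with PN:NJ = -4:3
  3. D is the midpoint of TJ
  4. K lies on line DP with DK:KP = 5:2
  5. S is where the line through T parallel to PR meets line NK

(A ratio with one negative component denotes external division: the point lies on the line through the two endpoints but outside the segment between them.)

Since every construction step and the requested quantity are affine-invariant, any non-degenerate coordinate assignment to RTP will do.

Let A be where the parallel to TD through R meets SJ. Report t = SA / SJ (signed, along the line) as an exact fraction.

Choose coordinates R = (0, 0), T = (1, 0), P = (0, 1).
1. J is the centroid of triangle PRT ⇒ J = (1/3, 1/3)
2. N lies on line PJ with PN:NJ = -4:3 ⇒ N = (4/3, -5/3)
3. D is the midpoint of TJ ⇒ D = (2/3, 1/6)
4. K lies on line DP with DK:KP = 5:2 ⇒ K = (4/21, 16/21)
5. S is where the line through T parallel to PR meets line NK ⇒ S = (1, -23/24)
through R parallel to TD: direction (-1/3, 1/6); meets SJ at A = (47/69, -47/138)
A = S + t·(J−S) with t = 11/23

t = 11/23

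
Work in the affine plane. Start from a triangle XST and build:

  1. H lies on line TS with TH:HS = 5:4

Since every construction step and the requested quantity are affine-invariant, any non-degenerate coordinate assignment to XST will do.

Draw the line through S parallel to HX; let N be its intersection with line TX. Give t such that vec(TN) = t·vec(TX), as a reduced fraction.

Work in coordinates with X = (0, 0), S = (1, 0), T = (0, 1).
1. H lies on line TS with TH:HS = 5:4 ⇒ H = (5/9, 4/9)
through S parallel to HX: direction (-5/9, -4/9); meets TX at N = (0, -4/5)
N = T + t·(X−T) with t = 9/5

t = 9/5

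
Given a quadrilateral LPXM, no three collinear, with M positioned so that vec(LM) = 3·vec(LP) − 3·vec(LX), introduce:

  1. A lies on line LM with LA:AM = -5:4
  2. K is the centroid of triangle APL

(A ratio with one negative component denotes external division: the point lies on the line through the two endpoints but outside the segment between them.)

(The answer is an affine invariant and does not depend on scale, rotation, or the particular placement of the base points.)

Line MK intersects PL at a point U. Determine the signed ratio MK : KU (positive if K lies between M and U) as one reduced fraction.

Set L = (0, 0), P = (1, 0), X = (0, 1), M = (3, -3); any affine frame gives the same invariant.
1. A lies on line LM with LA:AM = -5:4 ⇒ A = (15, -15)
2. K is the centroid of triangle APL ⇒ K = (16/3, -5)
line MK meets PL at U = (-1/2, 0)
K = M + t·(U−M) with t = -2/3, so MK:KU = -2/3:5/3

MK:KU = -2/5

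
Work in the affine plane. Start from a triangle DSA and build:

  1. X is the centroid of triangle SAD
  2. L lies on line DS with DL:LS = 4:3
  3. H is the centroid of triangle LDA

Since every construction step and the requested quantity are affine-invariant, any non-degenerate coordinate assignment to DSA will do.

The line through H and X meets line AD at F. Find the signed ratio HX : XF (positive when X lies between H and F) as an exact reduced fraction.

HX:XF = -3/7

Choose coordinates D = (0, 0), S = (1, 0), A = (0, 1).
1. X is the centroid of triangle SAD ⇒ X = (1/3, 1/3)
2. L lies on line DS with DL:LS = 4:3 ⇒ L = (4/7, 0)
3. H is the centroid of triangle LDA ⇒ H = (4/21, 1/3)
line HX meets AD at F = (0, 1/3)
X = H + t·(F−H) with t = -3/4, so HX:XF = -3/4:7/4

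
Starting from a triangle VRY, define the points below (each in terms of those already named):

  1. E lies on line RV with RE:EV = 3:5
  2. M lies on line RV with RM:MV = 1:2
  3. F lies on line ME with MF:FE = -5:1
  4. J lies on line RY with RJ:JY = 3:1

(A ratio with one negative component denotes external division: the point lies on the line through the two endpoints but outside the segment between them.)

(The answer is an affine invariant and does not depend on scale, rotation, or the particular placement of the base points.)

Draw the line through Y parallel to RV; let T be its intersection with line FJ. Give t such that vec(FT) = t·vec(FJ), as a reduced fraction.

t = 4/3

Set V = (0, 0), R = (1, 0), Y = (0, 1); any affine frame gives the same invariant.
1. E lies on line RV with RE:EV = 3:5 ⇒ E = (5/8, 0)
2. M lies on line RV with RM:MV = 1:2 ⇒ M = (2/3, 0)
3. F lies on line ME with MF:FE = -5:1 ⇒ F = (59/96, 0)
4. J lies on line RY with RJ:JY = 3:1 ⇒ J = (1/4, 3/4)
through Y parallel to RV: direction (-1, 0); meets FJ at T = (37/288, 1)
T = F + t·(J−F) with t = 4/3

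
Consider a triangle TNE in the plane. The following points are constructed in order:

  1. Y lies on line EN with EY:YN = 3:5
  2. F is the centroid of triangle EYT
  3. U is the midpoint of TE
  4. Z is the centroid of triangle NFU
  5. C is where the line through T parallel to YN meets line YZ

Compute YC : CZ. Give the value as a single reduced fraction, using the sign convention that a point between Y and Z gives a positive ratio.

YC:CZ = -18/13

Work in coordinates with T = (0, 0), N = (1, 0), E = (0, 1).
1. Y lies on line EN with EY:YN = 3:5 ⇒ Y = (3/8, 5/8)
2. F is the centroid of triangle EYT ⇒ F = (1/8, 13/24)
3. U is the midpoint of TE ⇒ U = (0, 1/2)
4. Z is the centroid of triangle NFU ⇒ Z = (3/8, 25/72)
5. C is where the line through T parallel to YN meets line YZ ⇒ C = (3/8, -3/8)
C = Y + t·(Z−Y) with t = 18/5, so YC:CZ = t:(1−t) = 18/5:-13/5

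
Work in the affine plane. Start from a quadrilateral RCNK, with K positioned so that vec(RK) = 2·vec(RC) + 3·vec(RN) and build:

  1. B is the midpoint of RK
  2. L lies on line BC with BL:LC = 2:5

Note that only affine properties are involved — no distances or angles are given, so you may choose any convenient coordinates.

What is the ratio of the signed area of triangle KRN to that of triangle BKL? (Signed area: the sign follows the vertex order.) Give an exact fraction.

[KRN]:[BKL] = 14/3

Set R = (0, 0), C = (1, 0), N = (0, 1), K = (2, 3); any affine frame gives the same invariant.
1. B is the midpoint of RK ⇒ B = (1, 3/2)
2. L lies on line BC with BL:LC = 2:5 ⇒ L = (1, 15/14)
2·[KRN] = -2, 2·[BKL] = -3/7
[KRN]:[BKL] = -2:-3/7 = 14/3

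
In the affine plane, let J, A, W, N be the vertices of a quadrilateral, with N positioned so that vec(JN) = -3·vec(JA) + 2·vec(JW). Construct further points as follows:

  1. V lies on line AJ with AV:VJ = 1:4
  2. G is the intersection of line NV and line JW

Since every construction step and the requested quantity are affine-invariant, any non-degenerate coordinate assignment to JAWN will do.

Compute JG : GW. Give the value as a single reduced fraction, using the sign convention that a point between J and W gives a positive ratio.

JG:GW = 8/11

Set J = (0, 0), A = (1, 0), W = (0, 1), N = (-3, 2); any affine frame gives the same invariant.
1. V lies on line AJ with AV:VJ = 1:4 ⇒ V = (4/5, 0)
2. G is the intersection of line NV and line JW ⇒ G = (0, 8/19)
G = J + t·(W−J) with t = 8/19, so JG:GW = t:(1−t) = 8/19:11/19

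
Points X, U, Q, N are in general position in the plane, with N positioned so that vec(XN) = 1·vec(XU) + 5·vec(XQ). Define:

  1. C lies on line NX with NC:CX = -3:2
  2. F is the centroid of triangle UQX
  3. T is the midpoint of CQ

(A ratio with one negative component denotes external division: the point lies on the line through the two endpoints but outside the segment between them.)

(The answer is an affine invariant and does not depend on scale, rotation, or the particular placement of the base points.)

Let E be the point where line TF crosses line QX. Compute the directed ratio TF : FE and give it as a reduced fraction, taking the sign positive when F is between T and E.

TF:FE = -4

Set X = (0, 0), U = (1, 0), Q = (0, 1), N = (1, 5); any affine frame gives the same invariant.
1. C lies on line NX with NC:CX = -3:2 ⇒ C = (-2, -10)
2. F is the centroid of triangle UQX ⇒ F = (1/3, 1/3)
3. T is the midpoint of CQ ⇒ T = (-1, -9/2)
line TF meets QX at E = (0, -7/8)
F = T + t·(E−T) with t = 4/3, so TF:FE = 4/3:-1/3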